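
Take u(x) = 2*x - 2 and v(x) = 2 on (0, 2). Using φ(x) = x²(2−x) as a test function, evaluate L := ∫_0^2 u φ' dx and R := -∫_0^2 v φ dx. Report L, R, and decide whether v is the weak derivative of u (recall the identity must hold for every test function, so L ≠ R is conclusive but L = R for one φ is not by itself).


LHS = -8/3, RHS = -8/3. Yes, v = u' weakly.

u(x) = 2*x - 2, classical derivative u'(x) = 2.
φ(x) = x²(2−x), so φ'(x) = x*(4 - 3*x).
Note φ(0) = φ(2) = 0, so the boundary term u·φ vanishes.
LHS = ∫_0^2 u(x) φ'(x) dx = ∫_0^2 (-6*x^3 + 14*x^2 - 8*x) dx. Term by term:
  ∫_0^2 -6*x^3 dx = -24;  ∫_0^2 14*x^2 dx = 112/3;  ∫_0^2 -8*x dx = -16.
Sum: -24 + 112/3 − 16 = -8/3.
So LHS = -8/3.
∫_0^2 v(x) φ(x) dx = ∫_0^2 (-2*x^3 + 4*x^2) dx. Term by term:
  ∫_0^2 -2*x^3 dx = -8;  ∫_0^2 4*x^2 dx = 32/3.
Sum: -8 + 32/3 = 8/3.
So RHS = -∫_0^2 v(x) φ(x) dx = -8/3.
LHS = RHS, so the identity holds for this test φ.
Moreover u is smooth here and v(x) = u'(x) = 2 pointwise, so the identity holds for every test function. Hence v is the weak derivative of u.


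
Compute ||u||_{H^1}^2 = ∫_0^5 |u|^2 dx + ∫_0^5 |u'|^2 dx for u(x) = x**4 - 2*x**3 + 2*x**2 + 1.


||u||_{H^1}^2 = 23018755/126

The H^1 norm (squared) on an interval (0, L) is
  ||u||_{H^1}^2 = ∫_0^L u(x)^2 dx + ∫_0^L u'(x)^2 dx.
Compute u'(x) = 4*x**3 - 6*x**2 + 4*x.
Then u(x)^2 = x**8 - 4*x**7 + 8*x**6 - 8*x**5 + 6*x**4 - 4*x**3 + 4*x**2 + 1 and u'(x)^2 = 16*x**6 - 48*x**5 + 68*x**4 - 48*x**3 + 16*x**2.
Integrate each monomial from 0 to 5 using ∫_0^5 c·x^n dx = c·5^(n+1)/(n+1):
  ∫_0^5 u(x)^2 dx = ∫_0^5 (x^8 - 4*x^7 + 8*x^6 - 8*x^5 + 6*x^4 - 4*x^3 + 4*x^2 + 1) dx. Term by term:
    ∫_0^5 x^8 dx = 1953125/9;  ∫_0^5 -4*x^7 dx = -390625/2;  ∫_0^5 8*x^6 dx = 625000/7;
    ∫_0^5 -8*x^5 dx = -62500/3;  ∫_0^5 6*x^4 dx = 3750;  ∫_0^5 -4*x^3 dx = -625;
    ∫_0^5 4*x^2 dx = 500/3;  ∫_0^5 1 dx = 5.
  Sum: 1953125/9 − 390625/2 + 625000/7 − 62500/3 + 3750 − 625 + 500/3 + 5 = 11774755/126.
  ∫_0^5 u'(x)^2 dx = ∫_0^5 (16*x^6 - 48*x^5 + 68*x^4 - 48*x^3 + 16*x^2) dx. Term by term:
    ∫_0^5 16*x^6 dx = 1250000/7;  ∫_0^5 -48*x^5 dx = -125000;  ∫_0^5 68*x^4 dx = 42500;
    ∫_0^5 -48*x^3 dx = -7500;  ∫_0^5 16*x^2 dx = 2000/3.
  Sum: 1250000/7 − 125000 + 42500 − 7500 + 2000/3 = 1874000/21.
Adding: ||u||_{H^1}^2 = 11774755/126 + 1874000/21 = 23018755/126.


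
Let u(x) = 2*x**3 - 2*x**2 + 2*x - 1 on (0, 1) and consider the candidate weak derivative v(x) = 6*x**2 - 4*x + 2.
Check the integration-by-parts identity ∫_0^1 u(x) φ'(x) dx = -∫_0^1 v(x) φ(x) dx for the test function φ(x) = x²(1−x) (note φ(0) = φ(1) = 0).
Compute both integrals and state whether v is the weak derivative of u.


LHS = -1/6, RHS = -1/6. Yes, v = u' weakly.

u(x) = 2*x**3 - 2*x**2 + 2*x - 1, classical derivative u'(x) = 6*x**2 - 4*x + 2.
φ(x) = x²(1−x), so φ'(x) = x*(2 - 3*x).
Note φ(0) = φ(1) = 0, so the boundary term u·φ vanishes.
LHS = ∫_0^1 u(x) φ'(x) dx = ∫_0^1 (-6*x^5 + 10*x^4 - 10*x^3 + 7*x^2 - 2*x) dx. Term by term:
  ∫_0^1 -6*x^5 dx = -1;  ∫_0^1 10*x^4 dx = 2;  ∫_0^1 -10*x^3 dx = -5/2;
  ∫_0^1 7*x^2 dx = 7/3;  ∫_0^1 -2*x dx = -1.
Sum: -1 + 2 − 5/2 + 7/3 − 1 = -1/6.
So LHS = -1/6.
∫_0^1 v(x) φ(x) dx = ∫_0^1 (-6*x^5 + 10*x^4 - 6*x^3 + 2*x^2) dx. Term by term:
  ∫_0^1 -6*x^5 dx = -1;  ∫_0^1 10*x^4 dx = 2;  ∫_0^1 -6*x^3 dx = -3/2;
  ∫_0^1 2*x^2 dx = 2/3.
Sum: -1 + 2 − 3/2 + 2/3 = 1/6.
So RHS = -∫_0^1 v(x) φ(x) dx = -1/6.
LHS = RHS, so the identity holds for this test φ.
Moreover u is smooth here and v(x) = u'(x) = 6*x**2 - 4*x + 2 pointwise, so the identity holds for every test function. Hence v is the weak derivative of u.


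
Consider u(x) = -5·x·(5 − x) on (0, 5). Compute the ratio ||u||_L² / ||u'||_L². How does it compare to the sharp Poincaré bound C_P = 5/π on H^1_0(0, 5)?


||u||_L² / ||u'||_L² = sqrt(10)/2 < C_P = 5/π.

u(x) = -5·x·(5 − x), so u'(x) = 10*x - 25.
u(x) = -5·x·(5 − x) vanishes at x = 0 and x = 5, so u ∈ H^1_0(0, 5). Differentiate via the product rule and integrate the resulting polynomials term by term.
  ∫_0^5 u² dx = ∫_0^5 (25*x^4 - 250*x^3 + 625*x^2) dx. Term by term:
    ∫_0^5 25*x^4 dx = 15625;  ∫_0^5 -250*x^3 dx = -78125/2;  ∫_0^5 625*x^2 dx = 78125/3.
  Sum: 15625 − 78125/2 + 78125/3 = 15625/6.
  ∫_0^5 (u')² dx = ∫_0^5 (100*x^2 - 500*x + 625) dx. Term by term:
    ∫_0^5 100*x^2 dx = 12500/3;  ∫_0^5 -500*x dx = -6250;  ∫_0^5 625 dx = 3125.
  Sum: 12500/3 − 6250 + 3125 = 3125/3.
∫_0^5 u² dx = 15625/6, so ||u||_L² = 125*sqrt(6)/6.
∫_0^5 (u')² dx = 3125/3, so ||u'||_L² = 25*sqrt(15)/3.
Ratio ||u||_L² / ||u'||_L² = sqrt(10)/2.
Sharp Poincaré constant on H^1_0(0, 5) is C_P = L/π = 5/π, achieved by sin(π/5·x).
A polynomial bump cannot attain the sharp Poincaré constant (only the first sine eigenfunction does), so the ratio is strictly less than C_P, consistent with ||u||_L² ≤ C_P ||u'||_L².


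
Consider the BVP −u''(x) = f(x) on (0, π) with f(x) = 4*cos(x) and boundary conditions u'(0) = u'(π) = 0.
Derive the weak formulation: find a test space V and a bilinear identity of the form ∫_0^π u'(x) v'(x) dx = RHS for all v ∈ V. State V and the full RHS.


V = H^1(0, π) (no boundary constraint on v; u is determined up to an additive constant); weak form: ∫_0^π u'v' dx = ∫_0^π (4*cos(x)) v dx for all v ∈ V.

Multiply both sides by a test function v and integrate from 0 to π:
  ∫_0^π −u''(x) v(x) dx = ∫_0^π f(x) v(x) dx.
Integrate the LHS by parts once:
  ∫_0^π −u'' v dx = −[u'(x) v(x)]_0^π + ∫_0^π u'(x) v'(x) dx.
Thus ∫_0^π u'(x) v'(x) dx = ∫_0^π f(x) v(x) dx + [u'(x) v(x)]_0^π.
Choose V so that boundary terms are either known or forced to vanish.
u has homogeneous Neumann: u'(0) = u'(π) = 0. So [u' v]_0^π = 0·v(π) − 0·v(0) = 0 for any v; take V = H^1(0, π).
Weak formulation: find u (satisfying any essential BC) such that ∫_0^π u'(x) v'(x) dx = ∫_0^π f v dx for all v ∈ V (homogeneous Neumann, so boundary terms vanish).
Substituting f(x) = 4*cos(x), the right-hand side is ∫_0^π (4*cos(x)) v dx.
Compatibility check (pure Neumann): taking v ≡ 1 ∈ V gives 0 = ∫_0^π f dx + (0) − (0), i.e. ∫_0^π f dx must equal u'(0) − u'(π) = 0. Indeed ∫_0^π (4*cos(x)) dx = 0, so the data are compatible. The solution is then unique only up to an additive constant (fix it e.g. by requiring ∫_0^π u dx = 0).


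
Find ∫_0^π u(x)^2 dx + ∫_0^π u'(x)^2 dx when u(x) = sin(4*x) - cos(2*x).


||u||_{H^1(0,π)}^2 = 11*π

u'(x) = 2*sin(2*x) + 4*cos(4*x).
Expand u² and (u')² and integrate term by term on (0, π), using: for integers n ≥ 1, ∫_0^π sin²(nx) dx = ∫_0^π cos²(nx) dx = π/2; for n ≠ n', ∫_0^π sin(nx)sin(n'x) dx = ∫_0^π cos(nx)cos(n'x) dx = 0; and by product-to-sum, ∫_0^π sin(nx)cos(n'x) dx = ½∫_0^π [sin((n+n')x) + sin((n−n')x)] dx, which is 0 when n+n' is even and 2n/(n²−n'²) when n+n' is odd (it need not vanish on (0, π)).
  u² squared terms: (-1)²·∫cos(2x)² dx = 1·π/2 = π/2;  (1)²·∫sin(4x)² dx = 1·π/2 = π/2.
  u² cross terms: 2·(-1)·(1)·∫cos(2x)·sin(4x) dx = -2·(0) = 0.
  So ∫_0^π u² dx = π/2 + π/2 + 0 = π.
  (u')² squared terms: (2)²·∫sin(2x)² dx = 4·π/2 = 2*π;  (4)²·∫cos(4x)² dx = 16·π/2 = 8*π.
  (u')² cross terms: 2·(2)·(4)·∫sin(2x)·cos(4x) dx = 16·(0) = 0.
  So ∫_0^π (u')² dx = 2*π + 8*π + 0 = 10*π.
||u||_{H^1}^2 = (π) + (10*π) = 11*π.


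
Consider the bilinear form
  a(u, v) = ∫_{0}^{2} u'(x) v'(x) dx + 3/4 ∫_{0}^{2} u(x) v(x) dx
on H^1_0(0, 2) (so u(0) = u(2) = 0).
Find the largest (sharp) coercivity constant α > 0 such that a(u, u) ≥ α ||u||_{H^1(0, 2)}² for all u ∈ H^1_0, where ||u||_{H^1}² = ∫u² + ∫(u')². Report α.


α = (3 + π^2)/(4 + π^2)

Coercivity of a(·,·) on H^1_0(0, 2) means a(u, u) ≥ α ||u||_{H^1}² for every u ∈ H^1_0.
The interval has length L = 2, and Poincaré/coercivity depend only on L. Here a(u, u) = ∫(u')² + (3/4)·∫u².
Here 0 < c = 3/4 < 1. The condition a(u,u) ≥ α||u||_{H^1}² reads (1−α)∫(u')² ≥ (α−c)∫u². Any admissible α is ≤ 1 (rapidly oscillating u have ∫u²/∫(u')² → 0), and α = 1 would force 0 ≥ (1−c)∫u², impossible since c < 1; so 1−α > 0. By the sharp Poincaré inequality on H^1_0 of an interval of length L, ∫(u')² ≥ (π/L)²∫u² with equality for the first sine mode sin(π(x−x₀)/L) (x₀ the left endpoint), so the inequality holds for all u iff (1−α)(π/L)² ≥ α − c, i.e. α ≤ ((π/L)² + c)/((π/L)² + 1) = (1 + c(L/π)²)/(1 + (L/π)²). With (π/L)² = π^2/4 and c = 3/4, the largest admissible constant is α = ((π/L)² + c)/((π/L)² + 1).
Simplifying, α = (3 + π^2)/(4 + π^2).


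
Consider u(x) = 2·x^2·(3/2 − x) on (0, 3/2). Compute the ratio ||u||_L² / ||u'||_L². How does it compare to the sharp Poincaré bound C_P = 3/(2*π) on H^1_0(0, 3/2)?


||u||_L² / ||u'||_L² = 3*sqrt(14)/28 < C_P = 3/(2*π).

u(x) = 2·x^2·(3/2 − x), so u'(x) = 6*x*(1 - x).
u(x) = 2·x^2·(3/2 − x) vanishes at x = 0 and x = 3/2, so u ∈ H^1_0(0, 3/2). Differentiate via the product rule and integrate the resulting polynomials term by term.
  ∫_0^3/2 u² dx = ∫_0^3/2 (4*x^6 - 12*x^5 + 9*x^4) dx. Term by term:
    ∫_0^3/2 4*x^6 dx = 2187/224;  ∫_0^3/2 -12*x^5 dx = -729/32;  ∫_0^3/2 9*x^4 dx = 2187/160.
  Sum: 2187/224 − 729/32 + 2187/160 = 729/1120.
  ∫_0^3/2 (u')² dx = ∫_0^3/2 (36*x^4 - 72*x^3 + 36*x^2) dx. Term by term:
    ∫_0^3/2 36*x^4 dx = 2187/40;  ∫_0^3/2 -72*x^3 dx = -729/8;  ∫_0^3/2 36*x^2 dx = 81/2.
  Sum: 2187/40 − 729/8 + 81/2 = 81/20.
∫_0^3/2 u² dx = 729/1120, so ||u||_L² = 27*sqrt(70)/280.
∫_0^3/2 (u')² dx = 81/20, so ||u'||_L² = 9*sqrt(5)/10.
Ratio ||u||_L² / ||u'||_L² = 3*sqrt(14)/28.
Sharp Poincaré constant on H^1_0(0, 3/2) is C_P = L/π = 3/(2*π), achieved by sin(2*π/3·x).
A polynomial bump cannot attain the sharp Poincaré constant (only the first sine eigenfunction does), so the ratio is strictly less than C_P, consistent with ||u||_L² ≤ C_P ||u'||_L².


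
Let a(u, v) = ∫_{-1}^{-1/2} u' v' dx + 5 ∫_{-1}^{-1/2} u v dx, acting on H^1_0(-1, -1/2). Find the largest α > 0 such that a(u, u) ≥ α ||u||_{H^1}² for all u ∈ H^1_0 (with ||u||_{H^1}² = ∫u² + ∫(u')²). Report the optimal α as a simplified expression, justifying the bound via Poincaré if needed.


α = 1

Coercivity of a(·,·) on H^1_0(-1, -1/2) means a(u, u) ≥ α ||u||_{H^1}² for every u ∈ H^1_0.
The interval has length L = 1/2, and Poincaré/coercivity depend only on L. Here a(u, u) = ∫(u')² + (5)·∫u².
Here c = 5 ≥ 1, so a(u,u) = ∫(u')² + c∫u² ≥ ∫(u')² + ∫u² = ||u||_{H^1}², i.e. α = 1 works. No larger α is possible: a(u,u) ≥ α||u||_{H^1}² means (1−α)∫(u')² ≥ (α−c)∫u², and for the modes u_n = sin(nπ(x−x₀)/L) (x₀ the left endpoint) one has ∫u_n²/∫(u_n')² = (L/(nπ))² → 0, so a(u_n,u_n)/||u_n||_{H^1}² → 1. Hence the optimal constant is α = 1.
Therefore α = 1.


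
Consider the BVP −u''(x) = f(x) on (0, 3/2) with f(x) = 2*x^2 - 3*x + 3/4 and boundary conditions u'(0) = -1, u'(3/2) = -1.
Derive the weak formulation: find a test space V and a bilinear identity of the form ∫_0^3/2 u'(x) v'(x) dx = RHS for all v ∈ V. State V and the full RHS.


V = H^1(0, 3/2) (v unrestricted at boundary; u is determined up to an additive constant); weak form: ∫_0^3/2 u'v' dx = ∫_0^3/2 (2*x^2 - 3*x + 3/4) v dx − v(3/2) + v(0) for all v ∈ V.

Multiply both sides by a test function v and integrate from 0 to 3/2:
  ∫_0^3/2 −u''(x) v(x) dx = ∫_0^3/2 f(x) v(x) dx.
Integrate the LHS by parts once:
  ∫_0^3/2 −u'' v dx = −[u'(x) v(x)]_0^3/2 + ∫_0^3/2 u'(x) v'(x) dx.
Thus ∫_0^3/2 u'(x) v'(x) dx = ∫_0^3/2 f(x) v(x) dx + [u'(x) v(x)]_0^3/2.
Choose V so that boundary terms are either known or forced to vanish.
u has inhomogeneous Neumann u'(0) = -1, u'(3/2) = -1. [u' v]_0^3/2 = (-1)·v(3/2) − (-1)·v(0) = − v(3/2) + v(0). Take V = H^1(0, 3/2); boundary term becomes part of RHS.
Weak formulation: find u (satisfying any essential BC) such that ∫_0^3/2 u'(x) v'(x) dx = ∫_0^3/2 f v dx − v(3/2) + v(0) for all v ∈ V (Neumann data are natural BCs: they enter the RHS as boundary terms).
Substituting f(x) = 2*x^2 - 3*x + 3/4, the right-hand side is ∫_0^3/2 (2*x^2 - 3*x + 3/4) v dx − v(3/2) + v(0).
Compatibility check (pure Neumann): taking v ≡ 1 ∈ V gives 0 = ∫_0^3/2 f dx + (-1) − (-1), i.e. ∫_0^3/2 f dx must equal u'(0) − u'(3/2) = 0. Indeed ∫_0^3/2 (2*x^2 - 3*x + 3/4) dx = 0, so the data are compatible. The solution is then unique only up to an additive constant (fix it e.g. by requiring ∫_0^3/2 u dx = 0).


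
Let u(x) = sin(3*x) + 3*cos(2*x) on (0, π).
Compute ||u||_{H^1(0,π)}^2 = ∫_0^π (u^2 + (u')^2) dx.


||u||_{H^1(0,π)}^2 = 36 + 55*π/2

u'(x) = -6*sin(2*x) + 3*cos(3*x).
Expand u² and (u')² and integrate term by term on (0, π), using: for integers n ≥ 1, ∫_0^π sin²(nx) dx = ∫_0^π cos²(nx) dx = π/2; for n ≠ n', ∫_0^π sin(nx)sin(n'x) dx = ∫_0^π cos(nx)cos(n'x) dx = 0; and by product-to-sum, ∫_0^π sin(nx)cos(n'x) dx = ½∫_0^π [sin((n+n')x) + sin((n−n')x)] dx, which is 0 when n+n' is even and 2n/(n²−n'²) when n+n' is odd (it need not vanish on (0, π)).
  u² squared terms: (3)²·∫cos(2x)² dx = 9·π/2 = 9*π/2;  (1)²·∫sin(3x)² dx = 1·π/2 = π/2.
  u² cross terms: 2·(3)·(1)·∫cos(2x)·sin(3x) dx = 6·(6/5) = 36/5.
  So ∫_0^π u² dx = 9*π/2 + π/2 + 36/5 = 36/5 + 5*π.
  (u')² squared terms: (-6)²·∫sin(2x)² dx = 36·π/2 = 18*π;  (3)²·∫cos(3x)² dx = 9·π/2 = 9*π/2.
  (u')² cross terms: 2·(-6)·(3)·∫sin(2x)·cos(3x) dx = -36·(-4/5) = 144/5.
  So ∫_0^π (u')² dx = 18*π + 9*π/2 + 144/5 = 144/5 + 45*π/2.
||u||_{H^1}^2 = (36/5 + 5*π) + (144/5 + 45*π/2) = 36 + 55*π/2.


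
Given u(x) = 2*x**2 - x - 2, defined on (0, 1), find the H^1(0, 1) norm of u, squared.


||u||_{H^1}^2 = 29/5

The H^1 norm (squared) on an interval (0, L) is
  ||u||_{H^1}^2 = ∫_0^L u(x)^2 dx + ∫_0^L u'(x)^2 dx.
Compute u'(x) = 4*x - 1.
Then u(x)^2 = 4*x**4 - 4*x**3 - 7*x**2 + 4*x + 4 and u'(x)^2 = 16*x**2 - 8*x + 1.
Integrate each monomial from 0 to 1 using ∫_0^1 c·x^n dx = c·1^(n+1)/(n+1):
  ∫_0^1 u(x)^2 dx = ∫_0^1 (4*x^4 - 4*x^3 - 7*x^2 + 4*x + 4) dx. Term by term:
    ∫_0^1 4*x^4 dx = 4/5;  ∫_0^1 -4*x^3 dx = -1;  ∫_0^1 -7*x^2 dx = -7/3;
    ∫_0^1 4*x dx = 2;  ∫_0^1 4 dx = 4.
  Sum: 4/5 − 1 − 7/3 + 2 + 4 = 52/15.
  ∫_0^1 u'(x)^2 dx = ∫_0^1 (16*x^2 - 8*x + 1) dx. Term by term:
    ∫_0^1 16*x^2 dx = 16/3;  ∫_0^1 -8*x dx = -4;  ∫_0^1 1 dx = 1.
  Sum: 16/3 − 4 + 1 = 7/3.
Adding: ||u||_{H^1}^2 = 52/15 + 7/3 = 29/5.


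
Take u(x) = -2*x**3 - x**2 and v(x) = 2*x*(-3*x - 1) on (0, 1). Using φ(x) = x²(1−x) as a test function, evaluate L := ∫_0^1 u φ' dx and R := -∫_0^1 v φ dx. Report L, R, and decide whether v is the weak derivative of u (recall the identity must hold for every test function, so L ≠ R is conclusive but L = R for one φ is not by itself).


LHS = 3/10, RHS = 3/10. Yes, v = u' weakly.

u(x) = -2*x**3 - x**2, classical derivative u'(x) = -6*x**2 - 2*x.
φ(x) = x²(1−x), so φ'(x) = x*(2 - 3*x).
Note φ(0) = φ(1) = 0, so the boundary term u·φ vanishes.
LHS = ∫_0^1 u(x) φ'(x) dx = ∫_0^1 (6*x^5 - x^4 - 2*x^3) dx. Term by term:
  ∫_0^1 6*x^5 dx = 1;  ∫_0^1 -x^4 dx = -1/5;  ∫_0^1 -2*x^3 dx = -1/2.
Sum: 1 − 1/5 − 1/2 = 3/10.
So LHS = 3/10.
∫_0^1 v(x) φ(x) dx = ∫_0^1 (6*x^5 - 4*x^4 - 2*x^3) dx. Term by term:
  ∫_0^1 6*x^5 dx = 1;  ∫_0^1 -4*x^4 dx = -4/5;  ∫_0^1 -2*x^3 dx = -1/2.
Sum: 1 − 4/5 − 1/2 = -3/10.
So RHS = -∫_0^1 v(x) φ(x) dx = 3/10.
LHS = RHS, so the identity holds for this test φ.
Moreover u is smooth here and v(x) = u'(x) = -6*x**2 - 2*x pointwise, so the identity holds for every test function. Hence v is the weak derivative of u.


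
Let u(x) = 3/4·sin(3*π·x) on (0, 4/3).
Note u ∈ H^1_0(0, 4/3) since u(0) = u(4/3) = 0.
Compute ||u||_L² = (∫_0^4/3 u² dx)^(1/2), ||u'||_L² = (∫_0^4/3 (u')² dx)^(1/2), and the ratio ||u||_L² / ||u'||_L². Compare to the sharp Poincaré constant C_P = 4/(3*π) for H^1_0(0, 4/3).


||u||_L² / ||u'||_L² = 1/(3*π) < C_P = 4/(3*π).

u(x) = 3/4·sin(3*π·x), so u'(x) = 9*π*cos(3*π*x)/4.
Writing u(x) = A·sin(kπx/L) with A = 3/4 and k = 4, use ∫_0^L sin²(kπx/L) dx = L/2 and ∫_0^L cos²(kπx/L) dx = L/2.
u² = 9/16·sin²(3*π·x) and (u')² = 81*π^2/16·cos²(3*π·x), and each of sin², cos² integrates to L/2 = 2/3 over (0, 4/3).
∫_0^4/3 u² dx = 3/8, so ||u||_L² = sqrt(6)/4.
∫_0^4/3 (u')² dx = 27*π^2/8, so ||u'||_L² = 3*sqrt(6)*π/4.
Ratio ||u||_L² / ||u'||_L² = 1/(3*π).
Sharp Poincaré constant on H^1_0(0, 4/3) is C_P = L/π = 4/(3*π), achieved by sin(3*π/4·x).
This is the k = 4 harmonic; the ratio L/(kπ) is strictly less than C_P = L/π, consistent with the sharp inequality ||u||_L² ≤ C_P ||u'||_L².


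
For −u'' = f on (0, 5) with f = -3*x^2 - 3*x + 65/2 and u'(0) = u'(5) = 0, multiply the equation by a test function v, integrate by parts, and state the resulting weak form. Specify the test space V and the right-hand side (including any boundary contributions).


V = H^1(0, 5) (no boundary constraint on v; u is determined up to an additive constant); weak form: ∫_0^5 u'v' dx = ∫_0^5 (-3*x^2 - 3*x + 65/2) v dx for all v ∈ V.

Multiply both sides by a test function v and integrate from 0 to 5:
  ∫_0^5 −u''(x) v(x) dx = ∫_0^5 f(x) v(x) dx.
Integrate the LHS by parts once:
  ∫_0^5 −u'' v dx = −[u'(x) v(x)]_0^5 + ∫_0^5 u'(x) v'(x) dx.
Thus ∫_0^5 u'(x) v'(x) dx = ∫_0^5 f(x) v(x) dx + [u'(x) v(x)]_0^5.
Choose V so that boundary terms are either known or forced to vanish.
u has homogeneous Neumann: u'(0) = u'(5) = 0. So [u' v]_0^5 = 0·v(5) − 0·v(0) = 0 for any v; take V = H^1(0, 5).
Weak formulation: find u (satisfying any essential BC) such that ∫_0^5 u'(x) v'(x) dx = ∫_0^5 f v dx for all v ∈ V (homogeneous Neumann, so boundary terms vanish).
Substituting f(x) = -3*x^2 - 3*x + 65/2, the right-hand side is ∫_0^5 (-3*x^2 - 3*x + 65/2) v dx.
Compatibility check (pure Neumann): taking v ≡ 1 ∈ V gives 0 = ∫_0^5 f dx + (0) − (0), i.e. ∫_0^5 f dx must equal u'(0) − u'(5) = 0. Indeed ∫_0^5 (-3*x^2 - 3*x + 65/2) dx = 0, so the data are compatible. The solution is then unique only up to an additive constant (fix it e.g. by requiring ∫_0^5 u dx = 0).


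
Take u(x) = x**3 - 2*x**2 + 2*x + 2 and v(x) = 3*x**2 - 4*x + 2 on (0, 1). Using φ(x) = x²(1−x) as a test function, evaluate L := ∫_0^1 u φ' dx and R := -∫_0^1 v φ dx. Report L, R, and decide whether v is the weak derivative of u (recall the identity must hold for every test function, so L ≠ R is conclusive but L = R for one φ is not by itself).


LHS = -1/15, RHS = -1/15. Yes, v = u' weakly.

u(x) = x**3 - 2*x**2 + 2*x + 2, classical derivative u'(x) = 3*x**2 - 4*x + 2.
φ(x) = x²(1−x), so φ'(x) = x*(2 - 3*x).
Note φ(0) = φ(1) = 0, so the boundary term u·φ vanishes.
LHS = ∫_0^1 u(x) φ'(x) dx = ∫_0^1 (-3*x^5 + 8*x^4 - 10*x^3 - 2*x^2 + 4*x) dx. Term by term:
  ∫_0^1 -3*x^5 dx = -1/2;  ∫_0^1 8*x^4 dx = 8/5;  ∫_0^1 -10*x^3 dx = -5/2;
  ∫_0^1 -2*x^2 dx = -2/3;  ∫_0^1 4*x dx = 2.
Sum: -1/2 + 8/5 − 5/2 − 2/3 + 2 = -1/15.
So LHS = -1/15.
∫_0^1 v(x) φ(x) dx = ∫_0^1 (-3*x^5 + 7*x^4 - 6*x^3 + 2*x^2) dx. Term by term:
  ∫_0^1 -3*x^5 dx = -1/2;  ∫_0^1 7*x^4 dx = 7/5;  ∫_0^1 -6*x^3 dx = -3/2;
  ∫_0^1 2*x^2 dx = 2/3.
Sum: -1/2 + 7/5 − 3/2 + 2/3 = 1/15.
So RHS = -∫_0^1 v(x) φ(x) dx = -1/15.
LHS = RHS, so the identity holds for this test φ.
Moreover u is smooth here and v(x) = u'(x) = 3*x**2 - 4*x + 2 pointwise, so the identity holds for every test function. Hence v is the weak derivative of u.


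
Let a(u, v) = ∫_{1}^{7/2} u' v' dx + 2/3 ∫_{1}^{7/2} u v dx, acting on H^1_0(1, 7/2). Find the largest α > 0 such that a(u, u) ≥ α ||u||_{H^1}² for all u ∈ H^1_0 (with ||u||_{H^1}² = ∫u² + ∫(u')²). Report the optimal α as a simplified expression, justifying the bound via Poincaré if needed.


α = 2*(25 + 6*π^2)/(3*(25 + 4*π^2))

Coercivity of a(·,·) on H^1_0(1, 7/2) means a(u, u) ≥ α ||u||_{H^1}² for every u ∈ H^1_0.
The interval has length L = 5/2, and Poincaré/coercivity depend only on L. Here a(u, u) = ∫(u')² + (2/3)·∫u².
Here 0 < c = 2/3 < 1. The condition a(u,u) ≥ α||u||_{H^1}² reads (1−α)∫(u')² ≥ (α−c)∫u². Any admissible α is ≤ 1 (rapidly oscillating u have ∫u²/∫(u')² → 0), and α = 1 would force 0 ≥ (1−c)∫u², impossible since c < 1; so 1−α > 0. By the sharp Poincaré inequality on H^1_0 of an interval of length L, ∫(u')² ≥ (π/L)²∫u² with equality for the first sine mode sin(π(x−x₀)/L) (x₀ the left endpoint), so the inequality holds for all u iff (1−α)(π/L)² ≥ α − c, i.e. α ≤ ((π/L)² + c)/((π/L)² + 1) = (1 + c(L/π)²)/(1 + (L/π)²). With (π/L)² = 4*π^2/25 and c = 2/3, the largest admissible constant is α = ((π/L)² + c)/((π/L)² + 1).
Simplifying, α = 2*(25 + 6*π^2)/(3*(25 + 4*π^2)).


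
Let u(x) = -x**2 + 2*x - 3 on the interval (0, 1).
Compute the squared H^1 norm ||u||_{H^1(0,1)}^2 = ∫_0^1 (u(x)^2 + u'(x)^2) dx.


||u||_{H^1}^2 = 103/15

The H^1 norm (squared) on an interval (0, L) is
  ||u||_{H^1}^2 = ∫_0^L u(x)^2 dx + ∫_0^L u'(x)^2 dx.
Compute u'(x) = 2 - 2*x.
Then u(x)^2 = x**4 - 4*x**3 + 10*x**2 - 12*x + 9 and u'(x)^2 = 4*x**2 - 8*x + 4.
Integrate each monomial from 0 to 1 using ∫_0^1 c·x^n dx = c·1^(n+1)/(n+1):
  ∫_0^1 u(x)^2 dx = ∫_0^1 (x^4 - 4*x^3 + 10*x^2 - 12*x + 9) dx. Term by term:
    ∫_0^1 x^4 dx = 1/5;  ∫_0^1 -4*x^3 dx = -1;  ∫_0^1 10*x^2 dx = 10/3;
    ∫_0^1 -12*x dx = -6;  ∫_0^1 9 dx = 9.
  Sum: 1/5 − 1 + 10/3 − 6 + 9 = 83/15.
  ∫_0^1 u'(x)^2 dx = ∫_0^1 (4*x^2 - 8*x + 4) dx. Term by term:
    ∫_0^1 4*x^2 dx = 4/3;  ∫_0^1 -8*x dx = -4;  ∫_0^1 4 dx = 4.
  Sum: 4/3 − 4 + 4 = 4/3.
Adding: ||u||_{H^1}^2 = 83/15 + 4/3 = 103/15.


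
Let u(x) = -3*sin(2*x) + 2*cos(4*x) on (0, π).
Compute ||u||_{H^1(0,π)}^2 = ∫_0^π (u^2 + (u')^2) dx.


||u||_{H^1(0,π)}^2 = 113*π/2

u'(x) = -8*sin(4*x) - 6*cos(2*x).
Expand u² and (u')² and integrate term by term on (0, π), using: for integers n ≥ 1, ∫_0^π sin²(nx) dx = ∫_0^π cos²(nx) dx = π/2; for n ≠ n', ∫_0^π sin(nx)sin(n'x) dx = ∫_0^π cos(nx)cos(n'x) dx = 0; and by product-to-sum, ∫_0^π sin(nx)cos(n'x) dx = ½∫_0^π [sin((n+n')x) + sin((n−n')x)] dx, which is 0 when n+n' is even and 2n/(n²−n'²) when n+n' is odd (it need not vanish on (0, π)).
  u² squared terms: (-3)²·∫sin(2x)² dx = 9·π/2 = 9*π/2;  (2)²·∫cos(4x)² dx = 4·π/2 = 2*π.
  u² cross terms: 2·(-3)·(2)·∫sin(2x)·cos(4x) dx = -12·(0) = 0.
  So ∫_0^π u² dx = 9*π/2 + 2*π + 0 = 13*π/2.
  (u')² squared terms: (-8)²·∫sin(4x)² dx = 64·π/2 = 32*π;  (-6)²·∫cos(2x)² dx = 36·π/2 = 18*π.
  (u')² cross terms: 2·(-8)·(-6)·∫sin(4x)·cos(2x) dx = 96·(0) = 0.
  So ∫_0^π (u')² dx = 32*π + 18*π + 0 = 50*π.
||u||_{H^1}^2 = (13*π/2) + (50*π) = 113*π/2.


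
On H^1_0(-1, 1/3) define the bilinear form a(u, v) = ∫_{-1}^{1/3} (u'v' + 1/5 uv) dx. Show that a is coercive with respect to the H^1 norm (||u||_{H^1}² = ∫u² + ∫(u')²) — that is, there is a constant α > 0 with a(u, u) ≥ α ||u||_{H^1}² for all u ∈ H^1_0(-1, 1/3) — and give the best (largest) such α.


α = (16 + 45*π^2)/(5*(16 + 9*π^2))

Coercivity of a(·,·) on H^1_0(-1, 1/3) means a(u, u) ≥ α ||u||_{H^1}² for every u ∈ H^1_0.
The interval has length L = 4/3, and Poincaré/coercivity depend only on L. Here a(u, u) = ∫(u')² + (1/5)·∫u².
Here 0 < c = 1/5 < 1. The condition a(u,u) ≥ α||u||_{H^1}² reads (1−α)∫(u')² ≥ (α−c)∫u². Any admissible α is ≤ 1 (rapidly oscillating u have ∫u²/∫(u')² → 0), and α = 1 would force 0 ≥ (1−c)∫u², impossible since c < 1; so 1−α > 0. By the sharp Poincaré inequality on H^1_0 of an interval of length L, ∫(u')² ≥ (π/L)²∫u² with equality for the first sine mode sin(π(x−x₀)/L) (x₀ the left endpoint), so the inequality holds for all u iff (1−α)(π/L)² ≥ α − c, i.e. α ≤ ((π/L)² + c)/((π/L)² + 1) = (1 + c(L/π)²)/(1 + (L/π)²). With (π/L)² = 9*π^2/16 and c = 1/5, the largest admissible constant is α = ((π/L)² + c)/((π/L)² + 1).
Simplifying, α = (16 + 45*π^2)/(5*(16 + 9*π^2)).


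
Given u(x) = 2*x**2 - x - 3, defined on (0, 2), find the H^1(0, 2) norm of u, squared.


||u||_{H^1}^2 = 584/15

The H^1 norm (squared) on an interval (0, L) is
  ||u||_{H^1}^2 = ∫_0^L u(x)^2 dx + ∫_0^L u'(x)^2 dx.
Compute u'(x) = 4*x - 1.
Then u(x)^2 = 4*x**4 - 4*x**3 - 11*x**2 + 6*x + 9 and u'(x)^2 = 16*x**2 - 8*x + 1.
Integrate each monomial from 0 to 2 using ∫_0^2 c·x^n dx = c·2^(n+1)/(n+1):
  ∫_0^2 u(x)^2 dx = ∫_0^2 (4*x^4 - 4*x^3 - 11*x^2 + 6*x + 9) dx. Term by term:
    ∫_0^2 4*x^4 dx = 128/5;  ∫_0^2 -4*x^3 dx = -16;  ∫_0^2 -11*x^2 dx = -88/3;
    ∫_0^2 6*x dx = 12;  ∫_0^2 9 dx = 18.
  Sum: 128/5 − 16 − 88/3 + 12 + 18 = 154/15.
  ∫_0^2 u'(x)^2 dx = ∫_0^2 (16*x^2 - 8*x + 1) dx. Term by term:
    ∫_0^2 16*x^2 dx = 128/3;  ∫_0^2 -8*x dx = -16;  ∫_0^2 1 dx = 2.
  Sum: 128/3 − 16 + 2 = 86/3.
Adding: ||u||_{H^1}^2 = 154/15 + 86/3 = 584/15.


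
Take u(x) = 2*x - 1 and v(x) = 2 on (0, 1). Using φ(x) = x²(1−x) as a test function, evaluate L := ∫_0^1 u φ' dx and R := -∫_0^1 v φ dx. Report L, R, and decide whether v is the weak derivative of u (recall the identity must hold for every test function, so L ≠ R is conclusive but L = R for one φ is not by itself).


LHS = -1/6, RHS = -1/6. Yes, v = u' weakly.

u(x) = 2*x - 1, classical derivative u'(x) = 2.
φ(x) = x²(1−x), so φ'(x) = x*(2 - 3*x).
Note φ(0) = φ(1) = 0, so the boundary term u·φ vanishes.
LHS = ∫_0^1 u(x) φ'(x) dx = ∫_0^1 (-6*x^3 + 7*x^2 - 2*x) dx. Term by term:
  ∫_0^1 -6*x^3 dx = -3/2;  ∫_0^1 7*x^2 dx = 7/3;  ∫_0^1 -2*x dx = -1.
Sum: -3/2 + 7/3 − 1 = -1/6.
So LHS = -1/6.
∫_0^1 v(x) φ(x) dx = ∫_0^1 (-2*x^3 + 2*x^2) dx. Term by term:
  ∫_0^1 -2*x^3 dx = -1/2;  ∫_0^1 2*x^2 dx = 2/3.
Sum: -1/2 + 2/3 = 1/6.
So RHS = -∫_0^1 v(x) φ(x) dx = -1/6.
LHS = RHS, so the identity holds for this test φ.
Moreover u is smooth here and v(x) = u'(x) = 2 pointwise, so the identity holds for every test function. Hence v is the weak derivative of u.


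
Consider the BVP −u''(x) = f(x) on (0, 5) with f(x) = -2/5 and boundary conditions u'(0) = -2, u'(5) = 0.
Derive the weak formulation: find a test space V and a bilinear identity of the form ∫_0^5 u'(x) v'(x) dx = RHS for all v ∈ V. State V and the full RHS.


V = H^1(0, 5) (v unrestricted at boundary; u is determined up to an additive constant); weak form: ∫_0^5 u'v' dx = ∫_0^5 (-2/5) v dx + 2·v(0) for all v ∈ V.

Multiply both sides by a test function v and integrate from 0 to 5:
  ∫_0^5 −u''(x) v(x) dx = ∫_0^5 f(x) v(x) dx.
Integrate the LHS by parts once:
  ∫_0^5 −u'' v dx = −[u'(x) v(x)]_0^5 + ∫_0^5 u'(x) v'(x) dx.
Thus ∫_0^5 u'(x) v'(x) dx = ∫_0^5 f(x) v(x) dx + [u'(x) v(x)]_0^5.
Choose V so that boundary terms are either known or forced to vanish.
u has inhomogeneous Neumann u'(0) = -2, u'(5) = 0. [u' v]_0^5 = (0)·v(5) − (-2)·v(0) = 2·v(0). Take V = H^1(0, 5); boundary term becomes part of RHS.
Weak formulation: find u (satisfying any essential BC) such that ∫_0^5 u'(x) v'(x) dx = ∫_0^5 f v dx + 2·v(0) for all v ∈ V (Neumann data are natural BCs: they enter the RHS as boundary terms).
Substituting f(x) = -2/5, the right-hand side is ∫_0^5 (-2/5) v dx + 2·v(0).
Compatibility check (pure Neumann): taking v ≡ 1 ∈ V gives 0 = ∫_0^5 f dx + (0) − (-2), i.e. ∫_0^5 f dx must equal u'(0) − u'(5) = -2. Indeed ∫_0^5 (-2/5) dx = -2, so the data are compatible. The solution is then unique only up to an additive constant (fix it e.g. by requiring ∫_0^5 u dx = 0).


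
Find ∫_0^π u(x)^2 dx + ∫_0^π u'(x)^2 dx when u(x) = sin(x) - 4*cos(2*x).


||u||_{H^1(0,π)}^2 = 80/3 + 41*π

u'(x) = 8*sin(2*x) + cos(x).
Expand u² and (u')² and integrate term by term on (0, π), using: for integers n ≥ 1, ∫_0^π sin²(nx) dx = ∫_0^π cos²(nx) dx = π/2; for n ≠ n', ∫_0^π sin(nx)sin(n'x) dx = ∫_0^π cos(nx)cos(n'x) dx = 0; and by product-to-sum, ∫_0^π sin(nx)cos(n'x) dx = ½∫_0^π [sin((n+n')x) + sin((n−n')x)] dx, which is 0 when n+n' is even and 2n/(n²−n'²) when n+n' is odd (it need not vanish on (0, π)).
  u² squared terms: (-4)²·∫cos(2x)² dx = 16·π/2 = 8*π;  (1)²·∫sin(x)² dx = 1·π/2 = π/2.
  u² cross terms: 2·(-4)·(1)·∫cos(2x)·sin(x) dx = -8·(-2/3) = 16/3.
  So ∫_0^π u² dx = 8*π + π/2 + 16/3 = 16/3 + 17*π/2.
  (u')² squared terms: (8)²·∫sin(2x)² dx = 64·π/2 = 32*π;  (1)²·∫cos(x)² dx = 1·π/2 = π/2.
  (u')² cross terms: 2·(8)·(1)·∫sin(2x)·cos(x) dx = 16·(4/3) = 64/3.
  So ∫_0^π (u')² dx = 32*π + π/2 + 64/3 = 64/3 + 65*π/2.
||u||_{H^1}^2 = (16/3 + 17*π/2) + (64/3 + 65*π/2) = 80/3 + 41*π.


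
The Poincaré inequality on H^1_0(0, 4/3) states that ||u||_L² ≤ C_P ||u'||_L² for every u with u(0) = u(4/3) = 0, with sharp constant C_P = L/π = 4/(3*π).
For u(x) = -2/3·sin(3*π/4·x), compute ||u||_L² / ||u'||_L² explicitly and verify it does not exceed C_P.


||u||_L² / ||u'||_L² = 4/(3*π) = C_P.

u(x) = -2/3·sin(3*π/4·x), so u'(x) = -π*cos(3*π*x/4)/2.
Writing u(x) = A·sin(kπx/L) with A = -2/3 and k = 1, use ∫_0^L sin²(kπx/L) dx = L/2 and ∫_0^L cos²(kπx/L) dx = L/2.
u² = 4/9·sin²(3*π/4·x) and (u')² = π^2/4·cos²(3*π/4·x), and each of sin², cos² integrates to L/2 = 2/3 over (0, 4/3).
∫_0^4/3 u² dx = 8/27, so ||u||_L² = 2*sqrt(6)/9.
∫_0^4/3 (u')² dx = π^2/6, so ||u'||_L² = sqrt(6)*π/6.
Ratio ||u||_L² / ||u'||_L² = 4/(3*π).
Sharp Poincaré constant on H^1_0(0, 4/3) is C_P = L/π = 4/(3*π), achieved by sin(3*π/4·x).
This is the k = 1 eigenfunction (up to amplitude), so the ratio equals the sharp Poincaré constant exactly.


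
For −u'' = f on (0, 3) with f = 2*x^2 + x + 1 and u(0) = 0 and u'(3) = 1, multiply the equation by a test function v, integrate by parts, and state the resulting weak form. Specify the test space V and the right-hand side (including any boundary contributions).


V = {v ∈ H^1(0, 3) : v(0) = 0} (test functions vanish at x = 0 where u is specified); weak form: ∫_0^3 u'v' dx = ∫_0^3 (2*x^2 + x + 1) v dx + v(3) for all v ∈ V.

Multiply both sides by a test function v and integrate from 0 to 3:
  ∫_0^3 −u''(x) v(x) dx = ∫_0^3 f(x) v(x) dx.
Integrate the LHS by parts once:
  ∫_0^3 −u'' v dx = −[u'(x) v(x)]_0^3 + ∫_0^3 u'(x) v'(x) dx.
Thus ∫_0^3 u'(x) v'(x) dx = ∫_0^3 f(x) v(x) dx + [u'(x) v(x)]_0^3.
Choose V so that boundary terms are either known or forced to vanish.
Mixed BC: u(0) = 0 (Dirichlet) and u'(3) = 1 (Neumann). Define V = {v ∈ H^1(0, 3) : v(0) = 0}. Then [u' v]_0^3 = u'(3)·v(3) − u'(0)·0 = v(3).
Weak formulation: find u (satisfying any essential BC) such that ∫_0^3 u'(x) v'(x) dx = ∫_0^3 f v dx + v(3) for all v ∈ V (Dirichlet at 0 absorbed into V; Neumann datum at x = 3 contributes the boundary term).
Substituting f(x) = 2*x^2 + x + 1, the right-hand side is ∫_0^3 (2*x^2 + x + 1) v dx + v(3).


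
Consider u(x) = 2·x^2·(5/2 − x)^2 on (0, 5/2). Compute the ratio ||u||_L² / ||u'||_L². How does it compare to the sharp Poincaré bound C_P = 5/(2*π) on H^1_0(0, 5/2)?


||u||_L² / ||u'||_L² = 5*sqrt(3)/12 < C_P = 5/(2*π).

u(x) = 2·x^2·(5/2 − x)^2, so u'(x) = x*(2*x - 5)*(4*x - 5).
u(x) = 2·x^2·(5/2 − x)^2 vanishes at x = 0 and x = 5/2, so u ∈ H^1_0(0, 5/2). Differentiate via the product rule and integrate the resulting polynomials term by term.
  ∫_0^5/2 u² dx = ∫_0^5/2 (4*x^8 - 40*x^7 + 150*x^6 - 250*x^5 + 625*x^4/4) dx. Term by term:
    ∫_0^5/2 4*x^8 dx = 1953125/1152;  ∫_0^5/2 -40*x^7 dx = -1953125/256;  ∫_0^5/2 150*x^6 dx = 5859375/448;
    ∫_0^5/2 -250*x^5 dx = -1953125/192;  ∫_0^5/2 625*x^4/4 dx = 390625/128.
  Sum: 1953125/1152 − 1953125/256 + 5859375/448 − 1953125/192 + 390625/128 = 390625/16128.
  ∫_0^5/2 (u')² dx = ∫_0^5/2 (64*x^6 - 480*x^5 + 1300*x^4 - 1500*x^3 + 625*x^2) dx. Term by term:
    ∫_0^5/2 64*x^6 dx = 78125/14;  ∫_0^5/2 -480*x^5 dx = -78125/4;  ∫_0^5/2 1300*x^4 dx = 203125/8;
    ∫_0^5/2 -1500*x^3 dx = -234375/16;  ∫_0^5/2 625*x^2 dx = 78125/24.
  Sum: 78125/14 − 78125/4 + 203125/8 − 234375/16 + 78125/24 = 15625/336.
∫_0^5/2 u² dx = 390625/16128, so ||u||_L² = 625*sqrt(7)/336.
∫_0^5/2 (u')² dx = 15625/336, so ||u'||_L² = 125*sqrt(21)/84.
Ratio ||u||_L² / ||u'||_L² = 5*sqrt(3)/12.
Sharp Poincaré constant on H^1_0(0, 5/2) is C_P = L/π = 5/(2*π), achieved by sin(2*π/5·x).
A polynomial bump cannot attain the sharp Poincaré constant (only the first sine eigenfunction does), so the ratio is strictly less than C_P, consistent with ||u||_L² ≤ C_P ||u'||_L².


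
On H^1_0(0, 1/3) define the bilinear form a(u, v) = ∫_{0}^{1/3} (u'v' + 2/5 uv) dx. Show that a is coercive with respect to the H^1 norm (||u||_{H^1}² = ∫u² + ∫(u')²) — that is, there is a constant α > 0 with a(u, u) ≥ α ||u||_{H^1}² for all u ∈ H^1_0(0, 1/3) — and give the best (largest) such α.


α = (2 + 45*π^2)/(5*(1 + 9*π^2))

Coercivity of a(·,·) on H^1_0(0, 1/3) means a(u, u) ≥ α ||u||_{H^1}² for every u ∈ H^1_0.
The interval has length L = 1/3, and Poincaré/coercivity depend only on L. Here a(u, u) = ∫(u')² + (2/5)·∫u².
Here 0 < c = 2/5 < 1. The condition a(u,u) ≥ α||u||_{H^1}² reads (1−α)∫(u')² ≥ (α−c)∫u². Any admissible α is ≤ 1 (rapidly oscillating u have ∫u²/∫(u')² → 0), and α = 1 would force 0 ≥ (1−c)∫u², impossible since c < 1; so 1−α > 0. By the sharp Poincaré inequality on H^1_0 of an interval of length L, ∫(u')² ≥ (π/L)²∫u² with equality for the first sine mode sin(π(x−x₀)/L) (x₀ the left endpoint), so the inequality holds for all u iff (1−α)(π/L)² ≥ α − c, i.e. α ≤ ((π/L)² + c)/((π/L)² + 1) = (1 + c(L/π)²)/(1 + (L/π)²). With (π/L)² = 9*π^2 and c = 2/5, the largest admissible constant is α = ((π/L)² + c)/((π/L)² + 1).
Simplifying, α = (2 + 45*π^2)/(5*(1 + 9*π^2)).


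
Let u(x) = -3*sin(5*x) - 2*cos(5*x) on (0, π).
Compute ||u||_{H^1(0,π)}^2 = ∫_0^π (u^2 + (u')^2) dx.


||u||_{H^1(0,π)}^2 = 169*π

u'(x) = 10*sin(5*x) - 15*cos(5*x).
Expand u² and (u')² and integrate term by term on (0, π), using: for integers n ≥ 1, ∫_0^π sin²(nx) dx = ∫_0^π cos²(nx) dx = π/2; for n ≠ n', ∫_0^π sin(nx)sin(n'x) dx = ∫_0^π cos(nx)cos(n'x) dx = 0; and by product-to-sum, ∫_0^π sin(nx)cos(n'x) dx = ½∫_0^π [sin((n+n')x) + sin((n−n')x)] dx, which is 0 when n+n' is even and 2n/(n²−n'²) when n+n' is odd (it need not vanish on (0, π)).
  u² squared terms: (-3)²·∫sin(5x)² dx = 9·π/2 = 9*π/2;  (-2)²·∫cos(5x)² dx = 4·π/2 = 2*π.
  u² cross terms: 2·(-3)·(-2)·∫sin(5x)·cos(5x) dx = 12·(0) = 0.
  So ∫_0^π u² dx = 9*π/2 + 2*π + 0 = 13*π/2.
  (u')² squared terms: (-15)²·∫cos(5x)² dx = 225·π/2 = 225*π/2;  (10)²·∫sin(5x)² dx = 100·π/2 = 50*π.
  (u')² cross terms: 2·(-15)·(10)·∫cos(5x)·sin(5x) dx = -300·(0) = 0.
  So ∫_0^π (u')² dx = 225*π/2 + 50*π + 0 = 325*π/2.
||u||_{H^1}^2 = (13*π/2) + (325*π/2) = 169*π.


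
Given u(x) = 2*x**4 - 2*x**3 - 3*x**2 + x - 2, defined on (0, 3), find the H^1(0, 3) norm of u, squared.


||u||_{H^1}^2 = 89997/10

The H^1 norm (squared) on an interval (0, L) is
  ||u||_{H^1}^2 = ∫_0^L u(x)^2 dx + ∫_0^L u'(x)^2 dx.
Compute u'(x) = 8*x**3 - 6*x**2 - 6*x + 1.
Then u(x)^2 = 4*x**8 - 8*x**7 - 8*x**6 + 16*x**5 - 3*x**4 + 2*x**3 + 13*x**2 - 4*x + 4 and u'(x)^2 = 64*x**6 - 96*x**5 - 60*x**4 + 88*x**3 + 24*x**2 - 12*x + 1.
Integrate each monomial from 0 to 3 using ∫_0^3 c·x^n dx = c·3^(n+1)/(n+1):
  ∫_0^3 u(x)^2 dx = ∫_0^3 (4*x^8 - 8*x^7 - 8*x^6 + 16*x^5 - 3*x^4 + 2*x^3 + 13*x^2 - 4*x + 4) dx. Term by term:
    ∫_0^3 4*x^8 dx = 8748;  ∫_0^3 -8*x^7 dx = -6561;  ∫_0^3 -8*x^6 dx = -17496/7;
    ∫_0^3 16*x^5 dx = 1944;  ∫_0^3 -3*x^4 dx = -729/5;  ∫_0^3 2*x^3 dx = 81/2;
    ∫_0^3 13*x^2 dx = 117;  ∫_0^3 -4*x dx = -18;  ∫_0^3 4 dx = 12.
  Sum: 8748 − 6561 − 17496/7 + 1944 − 729/5 + 81/2 + 117 − 18 + 12 = 114609/70.
  ∫_0^3 u'(x)^2 dx = ∫_0^3 (64*x^6 - 96*x^5 - 60*x^4 + 88*x^3 + 24*x^2 - 12*x + 1) dx. Term by term:
    ∫_0^3 64*x^6 dx = 139968/7;  ∫_0^3 -96*x^5 dx = -11664;  ∫_0^3 -60*x^4 dx = -2916;
    ∫_0^3 88*x^3 dx = 1782;  ∫_0^3 24*x^2 dx = 216;  ∫_0^3 -12*x dx = -54;
    ∫_0^3 1 dx = 3.
  Sum: 139968/7 − 11664 − 2916 + 1782 + 216 − 54 + 3 = 51537/7.
Adding: ||u||_{H^1}^2 = 114609/70 + 51537/7 = 89997/10.


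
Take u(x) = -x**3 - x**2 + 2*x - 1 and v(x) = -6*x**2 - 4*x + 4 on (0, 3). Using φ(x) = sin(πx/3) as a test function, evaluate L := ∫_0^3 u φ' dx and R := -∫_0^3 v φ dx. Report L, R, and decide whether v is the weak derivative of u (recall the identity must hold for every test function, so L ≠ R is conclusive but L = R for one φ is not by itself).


LHS = -324/π^3 + 87/π, RHS = -648/π^3 + 174/π. No, v is not the weak derivative of u.

u(x) = -x**3 - x**2 + 2*x - 1, classical derivative u'(x) = -3*x**2 - 2*x + 2.
φ(x) = sin(πx/3), so φ'(x) = π*cos(π*x/3)/3.
Note φ(0) = φ(3) = 0, so the boundary term u·φ vanishes.
LHS = ∫_0^3 u(x) φ'(x) dx = ∫_0^3 (-π*x^3*cos(π*x/3)/3 - π*x^2*cos(π*x/3)/3 + 2*π*x*cos(π*x/3)/3 - π*cos(π*x/3)/3) dx. Term by term:
  ∫_0^3 -π*cos(π*x/3)/3 dx = 0;  ∫_0^3 -π*x^2*cos(π*x/3)/3 dx = 18/π;  ∫_0^3 -π*x^3*cos(π*x/3)/3 dx = -324/π^3 + 81/π;
  ∫_0^3 2*π*x*cos(π*x/3)/3 dx = -12/π.
Sum: 0 + 18/π + -324/π^3 + 81/π − 12/π = -324/π^3 + 87/π.
So LHS = -324/π^3 + 87/π.
∫_0^3 v(x) φ(x) dx = ∫_0^3 (-6*x^2*sin(π*x/3) - 4*x*sin(π*x/3) + 4*sin(π*x/3)) dx. Term by term:
  ∫_0^3 4*sin(π*x/3) dx = 24/π;  ∫_0^3 -6*x^2*sin(π*x/3) dx = -162/π + 648/π^3;  ∫_0^3 -4*x*sin(π*x/3) dx = -36/π.
Sum: 24/π + -162/π + 648/π^3 − 36/π = -174/π + 648/π^3.
So RHS = -∫_0^3 v(x) φ(x) dx = -648/π^3 + 174/π.
LHS − RHS = -87/π + 324/π^3 ≠ 0, so the identity fails.
(For a valid weak derivative the identity must hold for EVERY test function, in particular this one. The failure shows v is NOT the weak derivative of u.)
Correct weak derivative would be u'(x) = -3*x**2 - 2*x + 2.


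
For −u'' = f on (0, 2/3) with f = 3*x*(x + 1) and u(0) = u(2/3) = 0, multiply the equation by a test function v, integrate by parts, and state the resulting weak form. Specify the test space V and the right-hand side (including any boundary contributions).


V = H^1_0(0, 2/3) (so v(0) = v(2/3) = 0); weak form: ∫_0^2/3 u'v' dx = ∫_0^2/3 (3*x*(x + 1)) v dx for all v ∈ V.

Multiply both sides by a test function v and integrate from 0 to 2/3:
  ∫_0^2/3 −u''(x) v(x) dx = ∫_0^2/3 f(x) v(x) dx.
Integrate the LHS by parts once:
  ∫_0^2/3 −u'' v dx = −[u'(x) v(x)]_0^2/3 + ∫_0^2/3 u'(x) v'(x) dx.
Thus ∫_0^2/3 u'(x) v'(x) dx = ∫_0^2/3 f(x) v(x) dx + [u'(x) v(x)]_0^2/3.
Choose V so that boundary terms are either known or forced to vanish.
u is Dirichlet: u(0) = u(2/3) = 0. Let V = H^1_0(0, 2/3); then v(0) = v(2/3) = 0, and [u' v]_0^2/3 = 0.
Weak formulation: find u (satisfying any essential BC) such that ∫_0^2/3 u'(x) v'(x) dx = ∫_0^2/3 f v dx for all v ∈ V.
Substituting f(x) = 3*x*(x + 1), the right-hand side is ∫_0^2/3 (3*x*(x + 1)) v dx.


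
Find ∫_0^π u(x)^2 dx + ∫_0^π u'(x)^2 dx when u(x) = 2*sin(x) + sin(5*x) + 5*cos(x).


||u||_{H^1(0,π)}^2 = 42*π

u'(x) = -5*sin(x) + 2*cos(x) + 5*cos(5*x).
Expand u² and (u')² and integrate term by term on (0, π), using: for integers n ≥ 1, ∫_0^π sin²(nx) dx = ∫_0^π cos²(nx) dx = π/2; for n ≠ n', ∫_0^π sin(nx)sin(n'x) dx = ∫_0^π cos(nx)cos(n'x) dx = 0; and by product-to-sum, ∫_0^π sin(nx)cos(n'x) dx = ½∫_0^π [sin((n+n')x) + sin((n−n')x)] dx, which is 0 when n+n' is even and 2n/(n²−n'²) when n+n' is odd (it need not vanish on (0, π)).
  u² squared terms: (2)²·∫sin(x)² dx = 4·π/2 = 2*π;  (5)²·∫cos(x)² dx = 25·π/2 = 25*π/2;  (1)²·∫sin(5x)² dx = 1·π/2 = π/2.
  u² cross terms: 2·(2)·(5)·∫sin(x)·cos(x) dx = 20·(0) = 0;  2·(2)·(1)·∫sin(x)·sin(5x) dx = 4·(0) = 0;  2·(5)·(1)·∫cos(x)·sin(5x) dx = 10·(0) = 0.
  So ∫_0^π u² dx = 2*π + 25*π/2 + π/2 + 0 + 0 + 0 = 15*π.
  (u')² squared terms: (-5)²·∫sin(x)² dx = 25·π/2 = 25*π/2;  (2)²·∫cos(x)² dx = 4·π/2 = 2*π;  (5)²·∫cos(5x)² dx = 25·π/2 = 25*π/2.
  (u')² cross terms: 2·(-5)·(2)·∫sin(x)·cos(x) dx = -20·(0) = 0;  2·(-5)·(5)·∫sin(x)·cos(5x) dx = -50·(0) = 0;  2·(2)·(5)·∫cos(x)·cos(5x) dx = 20·(0) = 0.
  So ∫_0^π (u')² dx = 25*π/2 + 2*π + 25*π/2 + 0 + 0 + 0 = 27*π.
||u||_{H^1}^2 = (15*π) + (27*π) = 42*π.
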